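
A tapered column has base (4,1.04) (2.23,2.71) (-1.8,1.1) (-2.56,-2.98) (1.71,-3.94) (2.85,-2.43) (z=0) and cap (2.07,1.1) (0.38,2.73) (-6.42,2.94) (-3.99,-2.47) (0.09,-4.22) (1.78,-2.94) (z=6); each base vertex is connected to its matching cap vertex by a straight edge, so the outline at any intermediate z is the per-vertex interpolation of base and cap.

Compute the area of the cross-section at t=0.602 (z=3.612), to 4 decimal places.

Cross-section at t=0.602: each vertex is (1-t)·p0[i] + t·p1[i].
  v1: (1-0.602)·(4,1.04) + 0.602·(2.07,1.1) = (2.8381,1.0761)
  v2: (1-0.602)·(2.23,2.71) + 0.602·(0.38,2.73) = (1.1163,2.7220)
  v3: (1-0.602)·(-1.8,1.1) + 0.602·(-6.42,2.94) = (-4.5812,2.2077)
  v4: (1-0.602)·(-2.56,-2.98) + 0.602·(-3.99,-2.47) = (-3.4209,-2.6730)
  v5: (1-0.602)·(1.71,-3.94) + 0.602·(0.09,-4.22) = (0.7348,-4.1086)
  v6: (1-0.602)·(2.85,-2.43) + 0.602·(1.78,-2.94) = (2.2059,-2.7370)
Shoelace sum Σ(x_i·y_{i+1} − x_{i+1}·y_i):
  i=1: 2.8381·2.7220 − 1.1163·1.0761 = +6.5243 (running +6.5243)
  i=2: 1.1163·2.2077 − -4.5812·2.7220 = +14.9348 (running +21.4590)
  i=3: -4.5812·-2.6730 − -3.4209·2.2077 = +19.7977 (running +41.2567)
  i=4: -3.4209·-4.1086 − 0.7348·-2.6730 = +16.0188 (running +57.2755)
  i=5: 0.7348·-2.7370 − 2.2059·-4.1086 = +7.0519 (running +64.3274)
  i=6: 2.2059·1.0761 − 2.8381·-2.7370 = +10.1418 (running +74.4692)
Area = |Σ|/2 = |74.4692|/2 = 37.2346

Area at t=0.602: 37.2346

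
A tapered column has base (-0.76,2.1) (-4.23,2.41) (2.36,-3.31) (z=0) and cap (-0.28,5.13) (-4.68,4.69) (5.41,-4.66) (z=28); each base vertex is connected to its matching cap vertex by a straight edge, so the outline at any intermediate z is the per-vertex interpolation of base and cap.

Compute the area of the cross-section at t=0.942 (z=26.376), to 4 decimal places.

Area at t=0.942: 21.8204

Cross-section at t=0.942: each vertex is (1-t)·p0[i] + t·p1[i].
  v1: (1-0.942)·(-0.76,2.1) + 0.942·(-0.28,5.13) = (-0.3078,4.9543)
  v2: (1-0.942)·(-4.23,2.41) + 0.942·(-4.68,4.69) = (-4.6539,4.5578)
  v3: (1-0.942)·(2.36,-3.31) + 0.942·(5.41,-4.66) = (5.2331,-4.5817)
Shoelace sum Σ(x_i·y_{i+1} − x_{i+1}·y_i):
  i=1: -0.3078·4.5578 − -4.6539·4.9543 = +21.6536 (running +21.6536)
  i=2: -4.6539·-4.5817 − 5.2331·4.5578 = -2.5284 (running +19.1251)
  i=3: 5.2331·4.9543 − -0.3078·-4.5817 = +24.5157 (running +43.6408)
Area = |Σ|/2 = |43.6408|/2 = 21.8204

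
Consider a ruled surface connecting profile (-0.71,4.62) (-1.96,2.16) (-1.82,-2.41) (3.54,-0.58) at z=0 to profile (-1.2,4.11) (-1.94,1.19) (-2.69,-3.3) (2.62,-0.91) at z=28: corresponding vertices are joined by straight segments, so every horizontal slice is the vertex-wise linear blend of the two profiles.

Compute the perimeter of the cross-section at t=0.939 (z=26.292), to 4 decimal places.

Cross-section at t=0.939: each vertex is (1-t)·p0[i] + t·p1[i].
  v1: (1-0.939)·(-0.71,4.62) + 0.939·(-1.2,4.11) = (-1.1701,4.1411)
  v2: (1-0.939)·(-1.96,2.16) + 0.939·(-1.94,1.19) = (-1.9412,1.2492)
  v3: (1-0.939)·(-1.82,-2.41) + 0.939·(-2.69,-3.3) = (-2.6369,-3.2457)
  v4: (1-0.939)·(3.54,-0.58) + 0.939·(2.62,-0.91) = (2.6761,-0.8899)
Perimeter = Σ |v_{i+1} − v_i|:
  edge 1→2: √(-0.7711² + -2.8919²) = 2.9930 (running 2.9930)
  edge 2→3: √(-0.6957² + -4.4949²) = 4.5484 (running 7.5414)
  edge 3→4: √(5.3130² + 2.3558²) = 5.8119 (running 13.3533)
  edge 4→1: √(-3.8462² + 5.0310²) = 6.3328 (running 19.6861)
Perimeter = 19.6861

Perimeter at t=0.939: 19.6861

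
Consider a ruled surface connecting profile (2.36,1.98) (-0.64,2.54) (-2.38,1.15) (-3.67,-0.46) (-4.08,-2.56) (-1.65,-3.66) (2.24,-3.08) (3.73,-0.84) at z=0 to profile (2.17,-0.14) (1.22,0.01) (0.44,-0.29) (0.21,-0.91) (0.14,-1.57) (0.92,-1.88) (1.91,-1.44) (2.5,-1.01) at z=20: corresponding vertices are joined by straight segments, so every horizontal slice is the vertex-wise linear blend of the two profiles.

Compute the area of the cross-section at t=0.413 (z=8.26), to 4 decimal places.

Cross-section at t=0.413: each vertex is (1-t)·p0[i] + t·p1[i].
  v1: (1-0.413)·(2.36,1.98) + 0.413·(2.17,-0.14) = (2.2815,1.1044)
  v2: (1-0.413)·(-0.64,2.54) + 0.413·(1.22,0.01) = (0.1282,1.4951)
  v3: (1-0.413)·(-2.38,1.15) + 0.413·(0.44,-0.29) = (-1.2153,0.5553)
  v4: (1-0.413)·(-3.67,-0.46) + 0.413·(0.21,-0.91) = (-2.0676,-0.6459)
  v5: (1-0.413)·(-4.08,-2.56) + 0.413·(0.14,-1.57) = (-2.3371,-2.1511)
  v6: (1-0.413)·(-1.65,-3.66) + 0.413·(0.92,-1.88) = (-0.5886,-2.9249)
  v7: (1-0.413)·(2.24,-3.08) + 0.413·(1.91,-1.44) = (2.1037,-2.4027)
  v8: (1-0.413)·(3.73,-0.84) + 0.413·(2.5,-1.01) = (3.2220,-0.9102)
Shoelace sum Σ(x_i·y_{i+1} − x_{i+1}·y_i):
  i=1: 2.2815·1.4951 − 0.1282·1.1044 = +3.2696 (running +3.2696)
  i=2: 0.1282·0.5553 − -1.2153·1.4951 = +1.8882 (running +5.1578)
  i=3: -1.2153·-0.6459 − -2.0676·0.5553 = +1.9330 (running +7.0908)
  i=4: -2.0676·-2.1511 − -2.3371·-0.6459 = +2.9381 (running +10.0290)
  i=5: -2.3371·-2.9249 − -0.5886·-2.1511 = +5.5697 (running +15.5986)
  i=6: -0.5886·-2.4027 − 2.1037·-2.9249 = +7.5673 (running +23.1659)
  i=7: 2.1037·-0.9102 − 3.2220·-2.4027 = +5.8266 (running +28.9925)
  i=8: 3.2220·1.1044 − 2.2815·-0.9102 = +5.6352 (running +34.6277)
Area = |Σ|/2 = |34.6277|/2 = 17.3139

Area at t=0.413: 17.3139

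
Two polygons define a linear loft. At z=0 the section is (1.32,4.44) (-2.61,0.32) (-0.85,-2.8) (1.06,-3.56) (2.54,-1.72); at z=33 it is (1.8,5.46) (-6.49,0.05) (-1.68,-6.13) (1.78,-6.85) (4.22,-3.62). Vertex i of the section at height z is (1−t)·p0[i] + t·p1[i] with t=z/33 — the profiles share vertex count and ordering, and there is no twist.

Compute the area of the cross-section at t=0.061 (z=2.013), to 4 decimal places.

Cross-section at t=0.061: each vertex is (1-t)·p0[i] + t·p1[i].
  v1: (1-0.061)·(1.32,4.44) + 0.061·(1.8,5.46) = (1.3493,4.5022)
  v2: (1-0.061)·(-2.61,0.32) + 0.061·(-6.49,0.05) = (-2.8467,0.3035)
  v3: (1-0.061)·(-0.85,-2.8) + 0.061·(-1.68,-6.13) = (-0.9006,-3.0031)
  v4: (1-0.061)·(1.06,-3.56) + 0.061·(1.78,-6.85) = (1.1039,-3.7607)
  v5: (1-0.061)·(2.54,-1.72) + 0.061·(4.22,-3.62) = (2.6425,-1.8359)
Shoelace sum Σ(x_i·y_{i+1} − x_{i+1}·y_i):
  i=1: 1.3493·0.3035 − -2.8467·4.5022 = +13.2259 (running +13.2259)
  i=2: -2.8467·-3.0031 − -0.9006·0.3035 = +8.8223 (running +22.0482)
  i=3: -0.9006·-3.7607 − 1.1039·-3.0031 = +6.7022 (running +28.7505)
  i=4: 1.1039·-1.8359 − 2.6425·-3.7607 = +7.9109 (running +36.6613)
  i=5: 2.6425·4.5022 − 1.3493·-1.8359 = +14.3742 (running +51.0355)
Area = |Σ|/2 = |51.0355|/2 = 25.5177

Area at t=0.061: 25.5177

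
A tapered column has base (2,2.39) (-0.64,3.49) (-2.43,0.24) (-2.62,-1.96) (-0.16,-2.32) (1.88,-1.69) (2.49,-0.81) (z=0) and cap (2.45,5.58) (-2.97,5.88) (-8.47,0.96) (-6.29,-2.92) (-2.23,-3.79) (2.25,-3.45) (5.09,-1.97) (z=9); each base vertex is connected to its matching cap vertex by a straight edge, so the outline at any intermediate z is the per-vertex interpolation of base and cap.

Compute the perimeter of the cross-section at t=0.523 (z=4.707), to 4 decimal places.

Perimeter at t=0.523: 27.5179

Cross-section at t=0.523: each vertex is (1-t)·p0[i] + t·p1[i].
  v1: (1-0.523)·(2,2.39) + 0.523·(2.45,5.58) = (2.2354,4.0584)
  v2: (1-0.523)·(-0.64,3.49) + 0.523·(-2.97,5.88) = (-1.8586,4.7400)
  v3: (1-0.523)·(-2.43,0.24) + 0.523·(-8.47,0.96) = (-5.5889,0.6166)
  v4: (1-0.523)·(-2.62,-1.96) + 0.523·(-6.29,-2.92) = (-4.5394,-2.4621)
  v5: (1-0.523)·(-0.16,-2.32) + 0.523·(-2.23,-3.79) = (-1.2426,-3.0888)
  v6: (1-0.523)·(1.88,-1.69) + 0.523·(2.25,-3.45) = (2.0735,-2.6105)
  v7: (1-0.523)·(2.49,-0.81) + 0.523·(5.09,-1.97) = (3.8498,-1.4167)
Perimeter = Σ |v_{i+1} − v_i|:
  edge 1→2: √(-4.0939² + 0.6816²) = 4.1503 (running 4.1503)
  edge 2→3: √(-3.7303² + -4.1234²) = 5.5604 (running 9.7107)
  edge 3→4: √(1.0495² + -3.0786²) = 3.2526 (running 12.9633)
  edge 4→5: √(3.2968² + -0.6267²) = 3.3558 (running 16.3191)
  edge 5→6: √(3.3161² + 0.4783²) = 3.3504 (running 19.6696)
  edge 6→7: √(1.7763² + 1.1938²) = 2.1402 (running 21.8098)
  edge 7→1: √(-1.6144² + 5.4750²) = 5.7081 (running 27.5179)
Perimeter = 27.5179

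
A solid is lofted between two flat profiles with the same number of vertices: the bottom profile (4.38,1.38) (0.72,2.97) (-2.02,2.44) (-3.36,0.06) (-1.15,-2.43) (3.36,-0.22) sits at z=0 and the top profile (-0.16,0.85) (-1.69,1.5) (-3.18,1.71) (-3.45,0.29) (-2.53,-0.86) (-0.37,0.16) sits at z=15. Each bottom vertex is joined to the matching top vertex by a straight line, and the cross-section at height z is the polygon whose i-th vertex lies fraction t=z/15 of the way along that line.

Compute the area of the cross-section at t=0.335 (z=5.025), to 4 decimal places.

Cross-section at t=0.335: each vertex is (1-t)·p0[i] + t·p1[i].
  v1: (1-0.335)·(4.38,1.38) + 0.335·(-0.16,0.85) = (2.8591,1.2025)
  v2: (1-0.335)·(0.72,2.97) + 0.335·(-1.69,1.5) = (-0.0874,2.4776)
  v3: (1-0.335)·(-2.02,2.44) + 0.335·(-3.18,1.71) = (-2.4086,2.1955)
  v4: (1-0.335)·(-3.36,0.06) + 0.335·(-3.45,0.29) = (-3.3902,0.1371)
  v5: (1-0.335)·(-1.15,-2.43) + 0.335·(-2.53,-0.86) = (-1.6123,-1.9041)
  v6: (1-0.335)·(3.36,-0.22) + 0.335·(-0.37,0.16) = (2.1105,-0.0927)
Shoelace sum Σ(x_i·y_{i+1} − x_{i+1}·y_i):
  i=1: 2.8591·2.4776 − -0.0874·1.2025 = +7.1886 (running +7.1886)
  i=2: -0.0874·2.1955 − -2.4086·2.4776 = +5.7757 (running +12.9643)
  i=3: -2.4086·0.1371 − -3.3902·2.1955 = +7.1128 (running +20.0771)
  i=4: -3.3902·-1.9041 − -1.6123·0.1371 = +6.6760 (running +26.7530)
  i=5: -1.6123·-0.0927 − 2.1105·-1.9041 = +4.1679 (running +30.9209)
  i=6: 2.1105·1.2025 − 2.8591·-0.0927 = +2.8027 (running +33.7237)
Area = |Σ|/2 = |33.7237|/2 = 16.8618

Area at t=0.335: 16.8618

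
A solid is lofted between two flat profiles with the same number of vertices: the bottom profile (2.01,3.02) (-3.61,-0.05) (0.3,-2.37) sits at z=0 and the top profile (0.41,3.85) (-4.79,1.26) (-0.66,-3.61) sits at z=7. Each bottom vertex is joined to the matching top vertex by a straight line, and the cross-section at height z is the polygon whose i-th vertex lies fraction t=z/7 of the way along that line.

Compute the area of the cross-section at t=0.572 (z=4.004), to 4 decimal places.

Cross-section at t=0.572: each vertex is (1-t)·p0[i] + t·p1[i].
  v1: (1-0.572)·(2.01,3.02) + 0.572·(0.41,3.85) = (1.0948,3.4948)
  v2: (1-0.572)·(-3.61,-0.05) + 0.572·(-4.79,1.26) = (-4.2850,0.6993)
  v3: (1-0.572)·(0.3,-2.37) + 0.572·(-0.66,-3.61) = (-0.2491,-3.0793)
Shoelace sum Σ(x_i·y_{i+1} − x_{i+1}·y_i):
  i=1: 1.0948·0.6993 − -4.2850·3.4948 = +15.7405 (running +15.7405)
  i=2: -4.2850·-3.0793 − -0.2491·0.6993 = +13.3688 (running +29.1093)
  i=3: -0.2491·3.4948 − 1.0948·-3.0793 = +2.5006 (running +31.6099)
Area = |Σ|/2 = |31.6099|/2 = 15.8050

Area at t=0.572: 15.8050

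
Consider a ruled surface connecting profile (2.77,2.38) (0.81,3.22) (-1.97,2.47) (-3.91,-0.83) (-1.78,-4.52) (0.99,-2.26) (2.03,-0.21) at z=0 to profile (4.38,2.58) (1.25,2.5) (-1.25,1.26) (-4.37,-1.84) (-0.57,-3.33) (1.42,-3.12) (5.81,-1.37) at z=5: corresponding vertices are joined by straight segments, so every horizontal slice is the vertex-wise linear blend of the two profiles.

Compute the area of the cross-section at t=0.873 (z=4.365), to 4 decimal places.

Cross-section at t=0.873: each vertex is (1-t)·p0[i] + t·p1[i].
  v1: (1-0.873)·(2.77,2.38) + 0.873·(4.38,2.58) = (4.1755,2.5546)
  v2: (1-0.873)·(0.81,3.22) + 0.873·(1.25,2.5) = (1.1941,2.5914)
  v3: (1-0.873)·(-1.97,2.47) + 0.873·(-1.25,1.26) = (-1.3414,1.4137)
  v4: (1-0.873)·(-3.91,-0.83) + 0.873·(-4.37,-1.84) = (-4.3116,-1.7117)
  v5: (1-0.873)·(-1.78,-4.52) + 0.873·(-0.57,-3.33) = (-0.7237,-3.4811)
  v6: (1-0.873)·(0.99,-2.26) + 0.873·(1.42,-3.12) = (1.3654,-3.0108)
  v7: (1-0.873)·(2.03,-0.21) + 0.873·(5.81,-1.37) = (5.3299,-1.2227)
Shoelace sum Σ(x_i·y_{i+1} − x_{i+1}·y_i):
  i=1: 4.1755·2.5914 − 1.1941·2.5546 = +7.7701 (running +7.7701)
  i=2: 1.1941·1.4137 − -1.3414·2.5914 = +5.1644 (running +12.9345)
  i=3: -1.3414·-1.7117 − -4.3116·1.4137 = +8.3913 (running +21.3258)
  i=4: -4.3116·-3.4811 − -0.7237·-1.7117 = +13.7704 (running +35.0963)
  i=5: -0.7237·-3.0108 − 1.3654·-3.4811 = +6.9319 (running +42.0282)
  i=6: 1.3654·-1.2227 − 5.3299·-3.0108 = +14.3778 (running +56.4060)
  i=7: 5.3299·2.5546 − 4.1755·-1.2227 = +18.7212 (running +75.1272)
Area = |Σ|/2 = |75.1272|/2 = 37.5636

Area at t=0.873: 37.5636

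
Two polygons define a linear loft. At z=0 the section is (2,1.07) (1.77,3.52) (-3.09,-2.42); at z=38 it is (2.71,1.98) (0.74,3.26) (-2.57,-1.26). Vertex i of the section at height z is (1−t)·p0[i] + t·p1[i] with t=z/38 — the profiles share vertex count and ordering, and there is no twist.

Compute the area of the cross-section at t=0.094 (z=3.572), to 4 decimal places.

Area at t=0.094: 6.6584

Cross-section at t=0.094: each vertex is (1-t)·p0[i] + t·p1[i].
  v1: (1-0.094)·(2,1.07) + 0.094·(2.71,1.98) = (2.0667,1.1555)
  v2: (1-0.094)·(1.77,3.52) + 0.094·(0.74,3.26) = (1.6732,3.4956)
  v3: (1-0.094)·(-3.09,-2.42) + 0.094·(-2.57,-1.26) = (-3.0411,-2.3110)
Shoelace sum Σ(x_i·y_{i+1} − x_{i+1}·y_i):
  i=1: 2.0667·3.4956 − 1.6732·1.1555 = +5.2910 (running +5.2910)
  i=2: 1.6732·-2.3110 − -3.0411·3.4956 = +6.7638 (running +12.0548)
  i=3: -3.0411·1.1555 − 2.0667·-2.3110 = +1.2620 (running +13.3168)
Area = |Σ|/2 = |13.3168|/2 = 6.6584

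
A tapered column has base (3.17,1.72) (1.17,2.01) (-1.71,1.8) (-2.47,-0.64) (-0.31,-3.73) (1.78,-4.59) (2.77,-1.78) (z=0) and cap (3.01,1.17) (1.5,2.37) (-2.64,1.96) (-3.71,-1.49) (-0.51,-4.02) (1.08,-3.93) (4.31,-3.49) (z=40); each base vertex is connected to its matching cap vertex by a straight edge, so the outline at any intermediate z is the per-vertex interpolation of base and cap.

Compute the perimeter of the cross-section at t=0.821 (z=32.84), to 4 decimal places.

Perimeter at t=0.821: 22.4621

Cross-section at t=0.821: each vertex is (1-t)·p0[i] + t·p1[i].
  v1: (1-0.821)·(3.17,1.72) + 0.821·(3.01,1.17) = (3.0386,1.2685)
  v2: (1-0.821)·(1.17,2.01) + 0.821·(1.5,2.37) = (1.4409,2.3056)
  v3: (1-0.821)·(-1.71,1.8) + 0.821·(-2.64,1.96) = (-2.4735,1.9314)
  v4: (1-0.821)·(-2.47,-0.64) + 0.821·(-3.71,-1.49) = (-3.4880,-1.3378)
  v5: (1-0.821)·(-0.31,-3.73) + 0.821·(-0.51,-4.02) = (-0.4742,-3.9681)
  v6: (1-0.821)·(1.78,-4.59) + 0.821·(1.08,-3.93) = (1.2053,-4.0481)
  v7: (1-0.821)·(2.77,-1.78) + 0.821·(4.31,-3.49) = (4.0343,-3.1839)
Perimeter = Σ |v_{i+1} − v_i|:
  edge 1→2: √(-1.5977² + 1.0371²) = 1.9048 (running 1.9048)
  edge 2→3: √(-3.9145² + -0.3742²) = 3.9323 (running 5.8371)
  edge 3→4: √(-1.0145² + -3.2692²) = 3.4230 (running 9.2601)
  edge 4→5: √(3.0138² + -2.6302²) = 4.0002 (running 13.2603)
  edge 5→6: √(1.6795² + -0.0801²) = 1.6814 (running 14.9417)
  edge 6→7: √(2.8290² + 0.8642²) = 2.9581 (running 17.8998)
  edge 7→1: √(-0.9957² + 4.4524²) = 4.5623 (running 22.4621)
Perimeter = 22.4621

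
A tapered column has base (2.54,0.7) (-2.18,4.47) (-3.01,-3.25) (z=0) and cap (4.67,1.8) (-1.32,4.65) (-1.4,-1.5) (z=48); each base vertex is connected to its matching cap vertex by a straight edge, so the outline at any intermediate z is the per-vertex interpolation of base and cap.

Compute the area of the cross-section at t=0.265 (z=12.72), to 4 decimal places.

Cross-section at t=0.265: each vertex is (1-t)·p0[i] + t·p1[i].
  v1: (1-0.265)·(2.54,0.7) + 0.265·(4.67,1.8) = (3.1044,0.9915)
  v2: (1-0.265)·(-2.18,4.47) + 0.265·(-1.32,4.65) = (-1.9521,4.5177)
  v3: (1-0.265)·(-3.01,-3.25) + 0.265·(-1.4,-1.5) = (-2.5833,-2.7862)
Shoelace sum Σ(x_i·y_{i+1} − x_{i+1}·y_i):
  i=1: 3.1044·4.5177 − -1.9521·0.9915 = +15.9605 (running +15.9605)
  i=2: -1.9521·-2.7862 − -2.5833·4.5177 = +17.1098 (running +33.0703)
  i=3: -2.5833·0.9915 − 3.1044·-2.7862 = +6.0884 (running +39.1587)
Area = |Σ|/2 = |39.1587|/2 = 19.5794

Area at t=0.265: 19.5794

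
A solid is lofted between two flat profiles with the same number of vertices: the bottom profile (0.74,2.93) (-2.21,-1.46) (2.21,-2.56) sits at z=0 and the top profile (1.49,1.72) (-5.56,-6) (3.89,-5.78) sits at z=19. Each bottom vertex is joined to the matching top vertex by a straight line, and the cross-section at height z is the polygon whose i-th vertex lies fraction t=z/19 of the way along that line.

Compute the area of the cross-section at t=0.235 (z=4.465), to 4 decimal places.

Cross-section at t=0.235: each vertex is (1-t)·p0[i] + t·p1[i].
  v1: (1-0.235)·(0.74,2.93) + 0.235·(1.49,1.72) = (0.9163,2.6456)
  v2: (1-0.235)·(-2.21,-1.46) + 0.235·(-5.56,-6) = (-2.9972,-2.5269)
  v3: (1-0.235)·(2.21,-2.56) + 0.235·(3.89,-5.78) = (2.6048,-3.3167)
Shoelace sum Σ(x_i·y_{i+1} − x_{i+1}·y_i):
  i=1: 0.9163·-2.5269 − -2.9972·2.6456 = +5.6144 (running +5.6144)
  i=2: -2.9972·-3.3167 − 2.6048·-2.5269 = +16.5230 (running +22.1375)
  i=3: 2.6048·2.6456 − 0.9163·-3.3167 = +9.9303 (running +32.0678)
Area = |Σ|/2 = |32.0678|/2 = 16.0339

Area at t=0.235: 16.0339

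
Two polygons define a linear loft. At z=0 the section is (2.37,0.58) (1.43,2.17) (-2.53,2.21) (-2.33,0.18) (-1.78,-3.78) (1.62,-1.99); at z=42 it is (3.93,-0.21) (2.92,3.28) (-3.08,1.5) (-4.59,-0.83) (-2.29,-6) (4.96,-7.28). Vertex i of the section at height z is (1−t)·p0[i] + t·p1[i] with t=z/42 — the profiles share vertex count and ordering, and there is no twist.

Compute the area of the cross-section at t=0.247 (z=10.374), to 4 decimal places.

Area at t=0.247: 30.7686

Cross-section at t=0.247: each vertex is (1-t)·p0[i] + t·p1[i].
  v1: (1-0.247)·(2.37,0.58) + 0.247·(3.93,-0.21) = (2.7553,0.3849)
  v2: (1-0.247)·(1.43,2.17) + 0.247·(2.92,3.28) = (1.7980,2.4442)
  v3: (1-0.247)·(-2.53,2.21) + 0.247·(-3.08,1.5) = (-2.6658,2.0346)
  v4: (1-0.247)·(-2.33,0.18) + 0.247·(-4.59,-0.83) = (-2.8882,-0.0695)
  v5: (1-0.247)·(-1.78,-3.78) + 0.247·(-2.29,-6) = (-1.9060,-4.3283)
  v6: (1-0.247)·(1.62,-1.99) + 0.247·(4.96,-7.28) = (2.4450,-3.2966)
Shoelace sum Σ(x_i·y_{i+1} − x_{i+1}·y_i):
  i=1: 2.7553·2.4442 − 1.7980·0.3849 = +6.0425 (running +6.0425)
  i=2: 1.7980·2.0346 − -2.6658·2.4442 = +10.1741 (running +16.2166)
  i=3: -2.6658·-0.0695 − -2.8882·2.0346 = +6.0617 (running +22.2782)
  i=4: -2.8882·-4.3283 − -1.9060·-0.0695 = +12.3688 (running +34.6470)
  i=5: -1.9060·-3.2966 − 2.4450·-4.3283 = +16.8660 (running +51.5130)
  i=6: 2.4450·0.3849 − 2.7553·-3.2966 = +10.0243 (running +61.5373)
Area = |Σ|/2 = |61.5373|/2 = 30.7686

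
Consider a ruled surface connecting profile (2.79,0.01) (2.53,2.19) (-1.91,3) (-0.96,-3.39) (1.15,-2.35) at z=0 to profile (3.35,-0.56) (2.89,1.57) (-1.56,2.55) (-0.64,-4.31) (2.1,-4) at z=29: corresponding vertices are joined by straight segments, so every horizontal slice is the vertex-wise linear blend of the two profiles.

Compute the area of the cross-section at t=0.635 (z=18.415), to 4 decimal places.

Cross-section at t=0.635: each vertex is (1-t)·p0[i] + t·p1[i].
  v1: (1-0.635)·(2.79,0.01) + 0.635·(3.35,-0.56) = (3.1456,-0.3520)
  v2: (1-0.635)·(2.53,2.19) + 0.635·(2.89,1.57) = (2.7586,1.7963)
  v3: (1-0.635)·(-1.91,3) + 0.635·(-1.56,2.55) = (-1.6877,2.7142)
  v4: (1-0.635)·(-0.96,-3.39) + 0.635·(-0.64,-4.31) = (-0.7568,-3.9742)
  v5: (1-0.635)·(1.15,-2.35) + 0.635·(2.1,-4) = (1.7532,-3.3978)
Shoelace sum Σ(x_i·y_{i+1} − x_{i+1}·y_i):
  i=1: 3.1456·1.7963 − 2.7586·-0.3520 = +6.6213 (running +6.6213)
  i=2: 2.7586·2.7142 − -1.6877·1.7963 = +10.5192 (running +17.1406)
  i=3: -1.6877·-3.9742 − -0.7568·2.7142 = +8.7616 (running +25.9022)
  i=4: -0.7568·-3.3978 − 1.7532·-3.9742 = +9.5392 (running +35.4413)
  i=5: 1.7532·-0.3520 − 3.1456·-3.3978 = +10.0709 (running +45.5123)
Area = |Σ|/2 = |45.5123|/2 = 22.7561

Area at t=0.635: 22.7561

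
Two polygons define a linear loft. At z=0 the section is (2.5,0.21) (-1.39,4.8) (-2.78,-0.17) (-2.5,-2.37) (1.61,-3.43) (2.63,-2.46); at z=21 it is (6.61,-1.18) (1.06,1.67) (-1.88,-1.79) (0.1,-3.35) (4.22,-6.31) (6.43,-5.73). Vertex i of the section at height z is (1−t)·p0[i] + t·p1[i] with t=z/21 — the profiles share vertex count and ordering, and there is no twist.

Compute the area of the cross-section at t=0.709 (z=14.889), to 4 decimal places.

Area at t=0.709: 36.7743

Cross-section at t=0.709: each vertex is (1-t)·p0[i] + t·p1[i].
  v1: (1-0.709)·(2.5,0.21) + 0.709·(6.61,-1.18) = (5.4140,-0.7755)
  v2: (1-0.709)·(-1.39,4.8) + 0.709·(1.06,1.67) = (0.3470,2.5808)
  v3: (1-0.709)·(-2.78,-0.17) + 0.709·(-1.88,-1.79) = (-2.1419,-1.3186)
  v4: (1-0.709)·(-2.5,-2.37) + 0.709·(0.1,-3.35) = (-0.6566,-3.0648)
  v5: (1-0.709)·(1.61,-3.43) + 0.709·(4.22,-6.31) = (3.4605,-5.4719)
  v6: (1-0.709)·(2.63,-2.46) + 0.709·(6.43,-5.73) = (5.3242,-4.7784)
Shoelace sum Σ(x_i·y_{i+1} − x_{i+1}·y_i):
  i=1: 5.4140·2.5808 − 0.3470·-0.7755 = +14.2417 (running +14.2417)
  i=2: 0.3470·-1.3186 − -2.1419·2.5808 = +5.0703 (running +19.3120)
  i=3: -2.1419·-3.0648 − -0.6566·-1.3186 = +5.6988 (running +25.0108)
  i=4: -0.6566·-5.4719 − 3.4605·-3.0648 = +14.1986 (running +39.2094)
  i=5: 3.4605·-4.7784 − 5.3242·-5.4719 = +12.5979 (running +51.8073)
  i=6: 5.3242·-0.7755 − 5.4140·-4.7784 = +21.7414 (running +73.5487)
Area = |Σ|/2 = |73.5487|/2 = 36.7743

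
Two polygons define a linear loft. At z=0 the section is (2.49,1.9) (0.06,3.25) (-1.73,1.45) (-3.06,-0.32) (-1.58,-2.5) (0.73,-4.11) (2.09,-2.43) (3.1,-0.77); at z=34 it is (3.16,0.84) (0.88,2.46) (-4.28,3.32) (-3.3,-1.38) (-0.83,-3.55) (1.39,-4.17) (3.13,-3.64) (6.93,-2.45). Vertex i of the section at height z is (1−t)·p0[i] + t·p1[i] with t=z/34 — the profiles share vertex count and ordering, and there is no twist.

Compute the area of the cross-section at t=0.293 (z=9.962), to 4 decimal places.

Area at t=0.293: 32.9060

Cross-section at t=0.293: each vertex is (1-t)·p0[i] + t·p1[i].
  v1: (1-0.293)·(2.49,1.9) + 0.293·(3.16,0.84) = (2.6863,1.5894)
  v2: (1-0.293)·(0.06,3.25) + 0.293·(0.88,2.46) = (0.3003,3.0185)
  v3: (1-0.293)·(-1.73,1.45) + 0.293·(-4.28,3.32) = (-2.4771,1.9979)
  v4: (1-0.293)·(-3.06,-0.32) + 0.293·(-3.3,-1.38) = (-3.1303,-0.6306)
  v5: (1-0.293)·(-1.58,-2.5) + 0.293·(-0.83,-3.55) = (-1.3603,-2.8076)
  v6: (1-0.293)·(0.73,-4.11) + 0.293·(1.39,-4.17) = (0.9234,-4.1276)
  v7: (1-0.293)·(2.09,-2.43) + 0.293·(3.13,-3.64) = (2.3947,-2.7845)
  v8: (1-0.293)·(3.1,-0.77) + 0.293·(6.93,-2.45) = (4.2222,-1.2622)
Shoelace sum Σ(x_i·y_{i+1} − x_{i+1}·y_i):
  i=1: 2.6863·3.0185 − 0.3003·1.5894 = +7.6315 (running +7.6315)
  i=2: 0.3003·1.9979 − -2.4771·3.0185 = +8.0772 (running +15.7087)
  i=3: -2.4771·-0.6306 − -3.1303·1.9979 = +7.8161 (running +23.5249)
  i=4: -3.1303·-2.8076 − -1.3603·-0.6306 = +7.9311 (running +31.4559)
  i=5: -1.3603·-4.1276 − 0.9234·-2.8076 = +8.2071 (running +39.6630)
  i=6: 0.9234·-2.7845 − 2.3947·-4.1276 = +7.3132 (running +46.9762)
  i=7: 2.3947·-1.2622 − 4.2222·-2.7845 = +8.7341 (running +55.7103)
  i=8: 4.2222·1.5894 − 2.6863·-1.2622 = +10.1016 (running +65.8119)
Area = |Σ|/2 = |65.8119|/2 = 32.9060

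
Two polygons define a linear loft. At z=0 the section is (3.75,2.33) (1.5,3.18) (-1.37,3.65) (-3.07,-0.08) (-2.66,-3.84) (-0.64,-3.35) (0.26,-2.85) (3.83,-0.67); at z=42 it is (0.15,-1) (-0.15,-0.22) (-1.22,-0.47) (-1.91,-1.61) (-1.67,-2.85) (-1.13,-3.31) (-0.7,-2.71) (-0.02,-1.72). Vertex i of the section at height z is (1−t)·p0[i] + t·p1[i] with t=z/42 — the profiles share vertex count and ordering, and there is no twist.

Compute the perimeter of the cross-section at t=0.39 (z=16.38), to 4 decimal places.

Perimeter at t=0.39: 17.1342

Cross-section at t=0.39: each vertex is (1-t)·p0[i] + t·p1[i].
  v1: (1-0.39)·(3.75,2.33) + 0.39·(0.15,-1) = (2.3460,1.0313)
  v2: (1-0.39)·(1.5,3.18) + 0.39·(-0.15,-0.22) = (0.8565,1.8540)
  v3: (1-0.39)·(-1.37,3.65) + 0.39·(-1.22,-0.47) = (-1.3115,2.0432)
  v4: (1-0.39)·(-3.07,-0.08) + 0.39·(-1.91,-1.61) = (-2.6176,-0.6767)
  v5: (1-0.39)·(-2.66,-3.84) + 0.39·(-1.67,-2.85) = (-2.2739,-3.4539)
  v6: (1-0.39)·(-0.64,-3.35) + 0.39·(-1.13,-3.31) = (-0.8311,-3.3344)
  v7: (1-0.39)·(0.26,-2.85) + 0.39·(-0.7,-2.71) = (-0.1144,-2.7954)
  v8: (1-0.39)·(3.83,-0.67) + 0.39·(-0.02,-1.72) = (2.3285,-1.0795)
Perimeter = Σ |v_{i+1} − v_i|:
  edge 1→2: √(-1.4895² + 0.8227²) = 1.7016 (running 1.7016)
  edge 2→3: √(-2.1680² + 0.1892²) = 2.1762 (running 3.8778)
  edge 3→4: √(-1.3061² + -2.7199²) = 3.0172 (running 6.8951)
  edge 4→5: √(0.3437² + -2.7772²) = 2.7984 (running 9.6935)
  edge 5→6: √(1.4428² + 0.1195²) = 1.4477 (running 11.1412)
  edge 6→7: √(0.7167² + 0.5390²) = 0.8968 (running 12.0380)
  edge 7→8: √(2.4429² + 1.7159²) = 2.9853 (running 15.0233)
  edge 8→1: √(0.0175² + 2.1108²) = 2.1109 (running 17.1342)
Perimeter = 17.1342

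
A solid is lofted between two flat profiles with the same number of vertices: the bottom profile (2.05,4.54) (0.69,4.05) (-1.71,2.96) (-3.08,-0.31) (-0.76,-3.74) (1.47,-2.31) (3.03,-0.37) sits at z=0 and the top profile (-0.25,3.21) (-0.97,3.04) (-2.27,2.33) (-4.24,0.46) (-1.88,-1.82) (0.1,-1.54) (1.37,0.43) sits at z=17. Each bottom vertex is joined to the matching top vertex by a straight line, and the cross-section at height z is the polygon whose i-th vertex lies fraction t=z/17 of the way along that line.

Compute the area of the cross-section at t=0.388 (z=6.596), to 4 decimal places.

Cross-section at t=0.388: each vertex is (1-t)·p0[i] + t·p1[i].
  v1: (1-0.388)·(2.05,4.54) + 0.388·(-0.25,3.21) = (1.1576,4.0240)
  v2: (1-0.388)·(0.69,4.05) + 0.388·(-0.97,3.04) = (0.0459,3.6581)
  v3: (1-0.388)·(-1.71,2.96) + 0.388·(-2.27,2.33) = (-1.9273,2.7156)
  v4: (1-0.388)·(-3.08,-0.31) + 0.388·(-4.24,0.46) = (-3.5301,-0.0112)
  v5: (1-0.388)·(-0.76,-3.74) + 0.388·(-1.88,-1.82) = (-1.1946,-2.9950)
  v6: (1-0.388)·(1.47,-2.31) + 0.388·(0.1,-1.54) = (0.9384,-2.0112)
  v7: (1-0.388)·(3.03,-0.37) + 0.388·(1.37,0.43) = (2.3859,-0.0596)
Shoelace sum Σ(x_i·y_{i+1} − x_{i+1}·y_i):
  i=1: 1.1576·3.6581 − 0.0459·4.0240 = +4.0499 (running +4.0499)
  i=2: 0.0459·2.7156 − -1.9273·3.6581 = +7.1749 (running +11.2248)
  i=3: -1.9273·-0.0112 − -3.5301·2.7156 = +9.6078 (running +20.8326)
  i=4: -3.5301·-2.9950 − -1.1946·-0.0112 = +10.5593 (running +31.3919)
  i=5: -1.1946·-2.0112 − 0.9384·-2.9950 = +5.2132 (running +36.6051)
  i=6: 0.9384·-0.0596 − 2.3859·-2.0112 = +4.7427 (running +41.3478)
  i=7: 2.3859·4.0240 − 1.1576·-0.0596 = +9.6698 (running +51.0177)
Area = |Σ|/2 = |51.0177|/2 = 25.5088

Area at t=0.388: 25.5088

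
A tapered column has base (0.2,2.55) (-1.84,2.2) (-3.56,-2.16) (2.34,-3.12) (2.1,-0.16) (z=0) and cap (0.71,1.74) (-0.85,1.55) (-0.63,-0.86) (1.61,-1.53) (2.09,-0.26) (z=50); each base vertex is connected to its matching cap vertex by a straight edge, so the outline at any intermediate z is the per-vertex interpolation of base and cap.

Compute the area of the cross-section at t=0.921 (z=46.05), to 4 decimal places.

Cross-section at t=0.921: each vertex is (1-t)·p0[i] + t·p1[i].
  v1: (1-0.921)·(0.2,2.55) + 0.921·(0.71,1.74) = (0.6697,1.8040)
  v2: (1-0.921)·(-1.84,2.2) + 0.921·(-0.85,1.55) = (-0.9282,1.6014)
  v3: (1-0.921)·(-3.56,-2.16) + 0.921·(-0.63,-0.86) = (-0.8615,-0.9627)
  v4: (1-0.921)·(2.34,-3.12) + 0.921·(1.61,-1.53) = (1.6677,-1.6556)
  v5: (1-0.921)·(2.1,-0.16) + 0.921·(2.09,-0.26) = (2.0908,-0.2521)
Shoelace sum Σ(x_i·y_{i+1} − x_{i+1}·y_i):
  i=1: 0.6697·1.6014 − -0.9282·1.8040 = +2.7469 (running +2.7469)
  i=2: -0.9282·-0.9627 − -0.8615·1.6014 = +2.2731 (running +5.0200)
  i=3: -0.8615·-1.6556 − 1.6677·-0.9627 = +3.0317 (running +8.0517)
  i=4: 1.6677·-0.2521 − 2.0908·-1.6556 = +3.0411 (running +11.0929)
  i=5: 2.0908·1.8040 − 0.6697·-0.2521 = +3.9406 (running +15.0335)
Area = |Σ|/2 = |15.0335|/2 = 7.5167

Area at t=0.921: 7.5167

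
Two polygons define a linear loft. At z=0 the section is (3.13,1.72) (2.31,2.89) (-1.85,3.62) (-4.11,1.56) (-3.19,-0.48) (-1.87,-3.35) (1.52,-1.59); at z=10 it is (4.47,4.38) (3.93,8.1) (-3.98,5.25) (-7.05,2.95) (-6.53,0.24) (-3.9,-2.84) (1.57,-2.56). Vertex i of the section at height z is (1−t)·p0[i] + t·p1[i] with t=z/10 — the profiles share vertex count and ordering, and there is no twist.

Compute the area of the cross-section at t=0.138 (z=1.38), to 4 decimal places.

Cross-section at t=0.138: each vertex is (1-t)·p0[i] + t·p1[i].
  v1: (1-0.138)·(3.13,1.72) + 0.138·(4.47,4.38) = (3.3149,2.0871)
  v2: (1-0.138)·(2.31,2.89) + 0.138·(3.93,8.1) = (2.5336,3.6090)
  v3: (1-0.138)·(-1.85,3.62) + 0.138·(-3.98,5.25) = (-2.1439,3.8449)
  v4: (1-0.138)·(-4.11,1.56) + 0.138·(-7.05,2.95) = (-4.5157,1.7518)
  v5: (1-0.138)·(-3.19,-0.48) + 0.138·(-6.53,0.24) = (-3.6509,-0.3806)
  v6: (1-0.138)·(-1.87,-3.35) + 0.138·(-3.9,-2.84) = (-2.1501,-3.2796)
  v7: (1-0.138)·(1.52,-1.59) + 0.138·(1.57,-2.56) = (1.5269,-1.7239)
Shoelace sum Σ(x_i·y_{i+1} − x_{i+1}·y_i):
  i=1: 3.3149·3.6090 − 2.5336·2.0871 = +6.6757 (running +6.6757)
  i=2: 2.5336·3.8449 − -2.1439·3.6090 = +17.4788 (running +24.1546)
  i=3: -2.1439·1.7518 − -4.5157·3.8449 = +13.6069 (running +37.7614)
  i=4: -4.5157·-0.3806 − -3.6509·1.7518 = +8.1146 (running +45.8761)
  i=5: -3.6509·-3.2796 − -2.1501·-0.3806 = +11.1552 (running +57.0313)
  i=6: -2.1501·-1.7239 − 1.5269·-3.2796 = +8.7142 (running +65.7454)
  i=7: 1.5269·2.0871 − 3.3149·-1.7239 = +8.9012 (running +74.6467)
Area = |Σ|/2 = |74.6467|/2 = 37.3233

Area at t=0.138: 37.3233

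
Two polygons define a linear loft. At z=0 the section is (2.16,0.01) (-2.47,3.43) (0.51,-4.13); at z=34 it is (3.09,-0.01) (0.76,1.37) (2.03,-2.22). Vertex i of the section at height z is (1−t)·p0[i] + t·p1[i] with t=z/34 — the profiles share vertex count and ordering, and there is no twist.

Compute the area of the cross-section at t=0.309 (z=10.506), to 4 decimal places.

Area at t=0.309: 8.9914

Cross-section at t=0.309: each vertex is (1-t)·p0[i] + t·p1[i].
  v1: (1-0.309)·(2.16,0.01) + 0.309·(3.09,-0.01) = (2.4474,0.0038)
  v2: (1-0.309)·(-2.47,3.43) + 0.309·(0.76,1.37) = (-1.4719,2.7935)
  v3: (1-0.309)·(0.51,-4.13) + 0.309·(2.03,-2.22) = (0.9797,-3.5398)
Shoelace sum Σ(x_i·y_{i+1} − x_{i+1}·y_i):
  i=1: 2.4474·2.7935 − -1.4719·0.0038 = +6.8423 (running +6.8423)
  i=2: -1.4719·-3.5398 − 0.9797·2.7935 = +2.4737 (running +9.3159)
  i=3: 0.9797·0.0038 − 2.4474·-3.5398 = +8.6670 (running +17.9829)
Area = |Σ|/2 = |17.9829|/2 = 8.9914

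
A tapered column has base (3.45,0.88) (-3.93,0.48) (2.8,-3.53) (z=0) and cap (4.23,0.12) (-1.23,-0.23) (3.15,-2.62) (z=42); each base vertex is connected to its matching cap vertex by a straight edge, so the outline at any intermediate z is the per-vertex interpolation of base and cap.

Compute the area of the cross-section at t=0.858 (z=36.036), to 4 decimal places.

Area at t=0.858: 8.3515

Cross-section at t=0.858: each vertex is (1-t)·p0[i] + t·p1[i].
  v1: (1-0.858)·(3.45,0.88) + 0.858·(4.23,0.12) = (4.1192,0.2279)
  v2: (1-0.858)·(-3.93,0.48) + 0.858·(-1.23,-0.23) = (-1.6134,-0.1292)
  v3: (1-0.858)·(2.8,-3.53) + 0.858·(3.15,-2.62) = (3.1003,-2.7492)
Shoelace sum Σ(x_i·y_{i+1} − x_{i+1}·y_i):
  i=1: 4.1192·-0.1292 − -1.6134·0.2279 = -0.1644 (running -0.1644)
  i=2: -1.6134·-2.7492 − 3.1003·-0.1292 = +4.8361 (running +4.6717)
  i=3: 3.1003·0.2279 − 4.1192·-2.7492 = +12.0313 (running +16.7030)
Area = |Σ|/2 = |16.7030|/2 = 8.3515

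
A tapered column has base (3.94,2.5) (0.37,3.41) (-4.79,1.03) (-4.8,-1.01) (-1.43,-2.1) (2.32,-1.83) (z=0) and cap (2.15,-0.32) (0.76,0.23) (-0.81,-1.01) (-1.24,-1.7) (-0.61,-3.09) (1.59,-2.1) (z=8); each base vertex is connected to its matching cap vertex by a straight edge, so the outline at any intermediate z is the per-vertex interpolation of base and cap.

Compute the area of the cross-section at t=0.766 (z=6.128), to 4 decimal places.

Cross-section at t=0.766: each vertex is (1-t)·p0[i] + t·p1[i].
  v1: (1-0.766)·(3.94,2.5) + 0.766·(2.15,-0.32) = (2.5689,0.3399)
  v2: (1-0.766)·(0.37,3.41) + 0.766·(0.76,0.23) = (0.6687,0.9741)
  v3: (1-0.766)·(-4.79,1.03) + 0.766·(-0.81,-1.01) = (-1.7413,-0.5326)
  v4: (1-0.766)·(-4.8,-1.01) + 0.766·(-1.24,-1.7) = (-2.0730,-1.5385)
  v5: (1-0.766)·(-1.43,-2.1) + 0.766·(-0.61,-3.09) = (-0.8019,-2.8583)
  v6: (1-0.766)·(2.32,-1.83) + 0.766·(1.59,-2.1) = (1.7608,-2.0368)
Shoelace sum Σ(x_i·y_{i+1} − x_{i+1}·y_i):
  i=1: 2.5689·0.9741 − 0.6687·0.3399 = +2.2751 (running +2.2751)
  i=2: 0.6687·-0.5326 − -1.7413·0.9741 = +1.3401 (running +3.6151)
  i=3: -1.7413·-1.5385 − -2.0730·-0.5326 = +1.5749 (running +5.1900)
  i=4: -2.0730·-2.8583 − -0.8019·-1.5385 = +4.6917 (running +9.8818)
  i=5: -0.8019·-2.0368 − 1.7608·-2.8583 = +6.6663 (running +16.5481)
  i=6: 1.7608·0.3399 − 2.5689·-2.0368 = +5.8308 (running +22.3789)
Area = |Σ|/2 = |22.3789|/2 = 11.1894

Area at t=0.766: 11.1894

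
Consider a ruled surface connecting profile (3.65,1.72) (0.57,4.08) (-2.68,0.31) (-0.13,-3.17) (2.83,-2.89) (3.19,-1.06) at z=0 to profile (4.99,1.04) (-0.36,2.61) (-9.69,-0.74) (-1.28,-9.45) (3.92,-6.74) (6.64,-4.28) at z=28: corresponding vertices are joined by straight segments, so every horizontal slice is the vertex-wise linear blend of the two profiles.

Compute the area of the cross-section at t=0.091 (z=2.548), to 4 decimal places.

Cross-section at t=0.091: each vertex is (1-t)·p0[i] + t·p1[i].
  v1: (1-0.091)·(3.65,1.72) + 0.091·(4.99,1.04) = (3.7719,1.6581)
  v2: (1-0.091)·(0.57,4.08) + 0.091·(-0.36,2.61) = (0.4854,3.9462)
  v3: (1-0.091)·(-2.68,0.31) + 0.091·(-9.69,-0.74) = (-3.3179,0.2144)
  v4: (1-0.091)·(-0.13,-3.17) + 0.091·(-1.28,-9.45) = (-0.2347,-3.7415)
  v5: (1-0.091)·(2.83,-2.89) + 0.091·(3.92,-6.74) = (2.9292,-3.2404)
  v6: (1-0.091)·(3.19,-1.06) + 0.091·(6.64,-4.28) = (3.5040,-1.3530)
Shoelace sum Σ(x_i·y_{i+1} − x_{i+1}·y_i):
  i=1: 3.7719·3.9462 − 0.4854·1.6581 = +14.0801 (running +14.0801)
  i=2: 0.4854·0.2144 − -3.3179·3.9462 = +13.1973 (running +27.2775)
  i=3: -3.3179·-3.7415 − -0.2347·0.2144 = +12.4642 (running +39.7417)
  i=4: -0.2347·-3.2404 − 2.9292·-3.7415 = +11.7199 (running +51.4615)
  i=5: 2.9292·-1.3530 − 3.5040·-3.2404 = +7.3908 (running +58.8523)
  i=6: 3.5040·1.6581 − 3.7719·-1.3530 = +10.9135 (running +69.7658)
Area = |Σ|/2 = |69.7658|/2 = 34.8829

Area at t=0.091: 34.8829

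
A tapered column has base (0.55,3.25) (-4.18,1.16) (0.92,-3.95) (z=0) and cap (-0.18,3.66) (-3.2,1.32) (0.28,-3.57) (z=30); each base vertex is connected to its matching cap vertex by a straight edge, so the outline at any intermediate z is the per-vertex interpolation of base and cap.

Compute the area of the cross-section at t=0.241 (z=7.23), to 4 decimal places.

Area at t=0.241: 15.9811

Cross-section at t=0.241: each vertex is (1-t)·p0[i] + t·p1[i].
  v1: (1-0.241)·(0.55,3.25) + 0.241·(-0.18,3.66) = (0.3741,3.3488)
  v2: (1-0.241)·(-4.18,1.16) + 0.241·(-3.2,1.32) = (-3.9438,1.1986)
  v3: (1-0.241)·(0.92,-3.95) + 0.241·(0.28,-3.57) = (0.7658,-3.8584)
Shoelace sum Σ(x_i·y_{i+1} − x_{i+1}·y_i):
  i=1: 0.3741·1.1986 − -3.9438·3.3488 = +13.6554 (running +13.6554)
  i=2: -3.9438·-3.8584 − 0.7658·1.1986 = +14.2991 (running +27.9546)
  i=3: 0.7658·3.3488 − 0.3741·-3.8584 = +4.0077 (running +31.9623)
Area = |Σ|/2 = |31.9623|/2 = 15.9811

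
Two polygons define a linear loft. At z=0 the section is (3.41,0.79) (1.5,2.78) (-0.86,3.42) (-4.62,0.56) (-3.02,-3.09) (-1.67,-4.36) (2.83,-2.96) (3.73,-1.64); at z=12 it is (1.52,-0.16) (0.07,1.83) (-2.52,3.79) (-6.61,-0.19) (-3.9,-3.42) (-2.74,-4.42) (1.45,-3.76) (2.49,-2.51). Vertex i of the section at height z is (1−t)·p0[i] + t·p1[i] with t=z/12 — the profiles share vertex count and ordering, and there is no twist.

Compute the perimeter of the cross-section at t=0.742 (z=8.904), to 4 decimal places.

Perimeter at t=0.742: 25.1984

Cross-section at t=0.742: each vertex is (1-t)·p0[i] + t·p1[i].
  v1: (1-0.742)·(3.41,0.79) + 0.742·(1.52,-0.16) = (2.0076,0.0851)
  v2: (1-0.742)·(1.5,2.78) + 0.742·(0.07,1.83) = (0.4389,2.0751)
  v3: (1-0.742)·(-0.86,3.42) + 0.742·(-2.52,3.79) = (-2.0917,3.6945)
  v4: (1-0.742)·(-4.62,0.56) + 0.742·(-6.61,-0.19) = (-6.0966,0.0035)
  v5: (1-0.742)·(-3.02,-3.09) + 0.742·(-3.9,-3.42) = (-3.6730,-3.3349)
  v6: (1-0.742)·(-1.67,-4.36) + 0.742·(-2.74,-4.42) = (-2.4639,-4.4045)
  v7: (1-0.742)·(2.83,-2.96) + 0.742·(1.45,-3.76) = (1.8060,-3.5536)
  v8: (1-0.742)·(3.73,-1.64) + 0.742·(2.49,-2.51) = (2.8099,-2.2855)
Perimeter = Σ |v_{i+1} − v_i|:
  edge 1→2: √(-1.5687² + 1.9900²) = 2.5339 (running 2.5339)
  edge 2→3: √(-2.5307² + 1.6194²) = 3.0045 (running 5.5384)
  edge 3→4: √(-4.0049² + -3.6910²) = 5.4463 (running 10.9848)
  edge 4→5: √(2.4236² + -3.3384²) = 4.1254 (running 15.1101)
  edge 5→6: √(1.2090² + -1.0697²) = 1.6143 (running 16.7244)
  edge 6→7: √(4.2700² + 0.8509²) = 4.3539 (running 21.0783)
  edge 7→8: √(1.0039² + 1.2681²) = 1.6173 (running 22.6957)
  edge 8→1: √(-0.8023² + 2.3706²) = 2.5027 (running 25.1984)
Perimeter = 25.1984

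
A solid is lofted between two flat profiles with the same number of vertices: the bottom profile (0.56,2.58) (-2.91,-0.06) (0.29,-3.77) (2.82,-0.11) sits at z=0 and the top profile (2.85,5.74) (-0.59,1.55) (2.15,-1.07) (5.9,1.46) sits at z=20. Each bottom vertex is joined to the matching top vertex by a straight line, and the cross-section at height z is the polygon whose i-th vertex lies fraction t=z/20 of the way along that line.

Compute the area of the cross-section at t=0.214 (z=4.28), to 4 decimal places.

Area at t=0.214: 19.0098

Cross-section at t=0.214: each vertex is (1-t)·p0[i] + t·p1[i].
  v1: (1-0.214)·(0.56,2.58) + 0.214·(2.85,5.74) = (1.0501,3.2562)
  v2: (1-0.214)·(-2.91,-0.06) + 0.214·(-0.59,1.55) = (-2.4135,0.2845)
  v3: (1-0.214)·(0.29,-3.77) + 0.214·(2.15,-1.07) = (0.6880,-3.1922)
  v4: (1-0.214)·(2.82,-0.11) + 0.214·(5.9,1.46) = (3.4791,0.2260)
Shoelace sum Σ(x_i·y_{i+1} − x_{i+1}·y_i):
  i=1: 1.0501·0.2845 − -2.4135·3.2562 = +8.1578 (running +8.1578)
  i=2: -2.4135·-3.1922 − 0.6880·0.2845 = +7.5087 (running +15.6664)
  i=3: 0.6880·0.2260 − 3.4791·-3.1922 = +11.2615 (running +26.9280)
  i=4: 3.4791·3.2562 − 1.0501·0.2260 = +11.0916 (running +38.0195)
Area = |Σ|/2 = |38.0195|/2 = 19.0098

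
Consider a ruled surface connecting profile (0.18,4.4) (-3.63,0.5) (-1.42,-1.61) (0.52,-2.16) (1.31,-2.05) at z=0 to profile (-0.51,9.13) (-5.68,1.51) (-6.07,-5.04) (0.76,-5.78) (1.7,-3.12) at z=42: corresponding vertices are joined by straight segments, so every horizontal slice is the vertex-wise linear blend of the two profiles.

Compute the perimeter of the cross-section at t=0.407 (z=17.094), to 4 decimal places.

Cross-section at t=0.407: each vertex is (1-t)·p0[i] + t·p1[i].
  v1: (1-0.407)·(0.18,4.4) + 0.407·(-0.51,9.13) = (-0.1008,6.3251)
  v2: (1-0.407)·(-3.63,0.5) + 0.407·(-5.68,1.51) = (-4.4643,0.9111)
  v3: (1-0.407)·(-1.42,-1.61) + 0.407·(-6.07,-5.04) = (-3.3125,-3.0060)
  v4: (1-0.407)·(0.52,-2.16) + 0.407·(0.76,-5.78) = (0.6177,-3.6333)
  v5: (1-0.407)·(1.31,-2.05) + 0.407·(1.7,-3.12) = (1.4687,-2.4855)
Perimeter = Σ |v_{i+1} − v_i|:
  edge 1→2: √(-4.3635² + -5.4140²) = 6.9536 (running 6.9536)
  edge 2→3: √(1.1518² + -3.9171²) = 4.0829 (running 11.0365)
  edge 3→4: √(3.9302² + -0.6273²) = 3.9800 (running 15.0165)
  edge 4→5: √(0.8510² + 1.1479²) = 1.4289 (running 16.4454)
  edge 5→1: √(-1.5696² + 8.8106²) = 8.9493 (running 25.3947)
Perimeter = 25.3947

Perimeter at t=0.407: 25.3947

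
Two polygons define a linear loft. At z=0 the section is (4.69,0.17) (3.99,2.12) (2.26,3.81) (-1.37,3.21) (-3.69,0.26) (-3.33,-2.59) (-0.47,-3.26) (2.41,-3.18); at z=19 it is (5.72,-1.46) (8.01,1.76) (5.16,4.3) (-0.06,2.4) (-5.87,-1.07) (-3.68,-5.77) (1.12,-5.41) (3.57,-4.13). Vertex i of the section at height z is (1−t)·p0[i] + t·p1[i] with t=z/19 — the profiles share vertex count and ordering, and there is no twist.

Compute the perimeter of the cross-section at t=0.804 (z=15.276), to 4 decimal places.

Perimeter at t=0.804: 33.6985

Cross-section at t=0.804: each vertex is (1-t)·p0[i] + t·p1[i].
  v1: (1-0.804)·(4.69,0.17) + 0.804·(5.72,-1.46) = (5.5181,-1.1405)
  v2: (1-0.804)·(3.99,2.12) + 0.804·(8.01,1.76) = (7.2221,1.8306)
  v3: (1-0.804)·(2.26,3.81) + 0.804·(5.16,4.3) = (4.5916,4.2040)
  v4: (1-0.804)·(-1.37,3.21) + 0.804·(-0.06,2.4) = (-0.3168,2.5588)
  v5: (1-0.804)·(-3.69,0.26) + 0.804·(-5.87,-1.07) = (-5.4427,-0.8093)
  v6: (1-0.804)·(-3.33,-2.59) + 0.804·(-3.68,-5.77) = (-3.6114,-5.1467)
  v7: (1-0.804)·(-0.47,-3.26) + 0.804·(1.12,-5.41) = (0.8084,-4.9886)
  v8: (1-0.804)·(2.41,-3.18) + 0.804·(3.57,-4.13) = (3.3426,-3.9438)
Perimeter = Σ |v_{i+1} − v_i|:
  edge 1→2: √(1.7040² + 2.9711²) = 3.4250 (running 3.4250)
  edge 2→3: √(-2.6305² + 2.3734²) = 3.5429 (running 6.9680)
  edge 3→4: √(-4.9084² + -1.6452²) = 5.1767 (running 12.1447)
  edge 4→5: √(-5.1260² + -3.3681²) = 6.1335 (running 18.2782)
  edge 5→6: √(1.8313² + -4.3374²) = 4.7082 (running 22.9863)
  edge 6→7: √(4.4198² + 0.1581²) = 4.4226 (running 27.4089)
  edge 7→8: √(2.5343² + 1.0448²) = 2.7412 (running 30.1501)
  edge 8→1: √(2.1755² + 2.8033²) = 3.5484 (running 33.6985)
Perimeter = 33.6985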